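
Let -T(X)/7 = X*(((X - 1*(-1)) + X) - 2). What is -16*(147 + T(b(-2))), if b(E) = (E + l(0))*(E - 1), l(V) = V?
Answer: 5040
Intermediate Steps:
b(E) = E*(-1 + E) (b(E) = (E + 0)*(E - 1) = E*(-1 + E))
T(X) = -7*X*(-1 + 2*X) (T(X) = -7*X*(((X - 1*(-1)) + X) - 2) = -7*X*(((X + 1) + X) - 2) = -7*X*(((1 + X) + X) - 2) = -7*X*((1 + 2*X) - 2) = -7*X*(-1 + 2*X))
-16*(147 + T(b(-2))) = -16*(147 + 7*(-2*(-1 - 2))*(1 - (-4)*(-1 - 2))) = -16*(147 + 7*(-2*(-3))*(1 - (-4)*(-3))) = -16*(147 + 7*6*(1 - 2*6)) = -16*(147 + 7*6*(1 - 12)) = -16*(147 + 7*6*(-11)) = -16*(147 - 462) = -16*(-315) = 5040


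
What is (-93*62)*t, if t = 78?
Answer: -449748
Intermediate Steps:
(-93*62)*t = -93*62*78 = -5766*78 = -449748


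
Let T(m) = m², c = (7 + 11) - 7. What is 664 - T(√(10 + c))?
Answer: 643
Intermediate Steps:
c = 11 (c = 18 - 7 = 11)
664 - T(√(10 + c)) = 664 - (√(10 + 11))² = 664 - (√21)² = 664 - 1*21 = 664 - 21 = 643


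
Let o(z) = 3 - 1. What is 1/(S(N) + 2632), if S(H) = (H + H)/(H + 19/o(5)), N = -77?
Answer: 135/355628 ≈ 0.00037961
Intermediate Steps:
o(z) = 2
S(H) = 2*H/(19/2 + H) (S(H) = (H + H)/(H + 19/2) = (2*H)/(H + 19*(1/2)) = (2*H)/(H + 19/2) = (2*H)/(19/2 + H) = 2*H/(19/2 + H))
1/(S(N) + 2632) = 1/(4*(-77)/(19 + 2*(-77)) + 2632) = 1/(4*(-77)/(19 - 154) + 2632) = 1/(4*(-77)/(-135) + 2632) = 1/(4*(-77)*(-1/135) + 2632) = 1/(308/135 + 2632) = 1/(355628/135) = 135/355628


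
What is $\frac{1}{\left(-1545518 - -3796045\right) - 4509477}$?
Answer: $- \frac{1}{2258950} \approx -4.4268 \cdot 10^{-7}$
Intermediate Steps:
$\frac{1}{\left(-1545518 - -3796045\right) - 4509477} = \frac{1}{\left(-1545518 + 3796045\right) - 4509477} = \frac{1}{2250527 - 4509477} = \frac{1}{-2258950} = - \frac{1}{2258950}$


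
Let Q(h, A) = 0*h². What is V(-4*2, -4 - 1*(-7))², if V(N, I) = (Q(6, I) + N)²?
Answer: 4096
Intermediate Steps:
Q(h, A) = 0
V(N, I) = N² (V(N, I) = (0 + N)² = N²)
V(-4*2, -4 - 1*(-7))² = ((-4*2)²)² = ((-8)²)² = 64² = 4096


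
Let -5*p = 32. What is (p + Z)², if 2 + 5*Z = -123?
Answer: 24649/25 ≈ 985.96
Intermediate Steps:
p = -32/5 (p = -⅕*32 = -32/5 ≈ -6.4000)
Z = -25 (Z = -⅖ + (⅕)*(-123) = -⅖ - 123/5 = -25)
(p + Z)² = (-32/5 - 25)² = (-157/5)² = 24649/25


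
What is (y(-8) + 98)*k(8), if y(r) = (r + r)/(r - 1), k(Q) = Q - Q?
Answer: 0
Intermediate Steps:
k(Q) = 0
y(r) = 2*r/(-1 + r) (y(r) = (2*r)/(-1 + r) = 2*r/(-1 + r))
(y(-8) + 98)*k(8) = (2*(-8)/(-1 - 8) + 98)*0 = (2*(-8)/(-9) + 98)*0 = (2*(-8)*(-⅑) + 98)*0 = (16/9 + 98)*0 = (898/9)*0 = 0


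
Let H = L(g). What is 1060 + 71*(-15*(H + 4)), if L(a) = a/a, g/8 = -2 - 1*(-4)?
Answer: -4265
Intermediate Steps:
g = 16 (g = 8*(-2 - 1*(-4)) = 8*(-2 + 4) = 8*2 = 16)
L(a) = 1
H = 1
1060 + 71*(-15*(H + 4)) = 1060 + 71*(-15*(1 + 4)) = 1060 + 71*(-15*5) = 1060 + 71*(-75) = 1060 - 5325 = -4265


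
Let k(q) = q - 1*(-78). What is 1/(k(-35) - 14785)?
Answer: -1/14742 ≈ -6.7833e-5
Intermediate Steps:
k(q) = 78 + q (k(q) = q + 78 = 78 + q)
1/(k(-35) - 14785) = 1/((78 - 35) - 14785) = 1/(43 - 14785) = 1/(-14742) = -1/14742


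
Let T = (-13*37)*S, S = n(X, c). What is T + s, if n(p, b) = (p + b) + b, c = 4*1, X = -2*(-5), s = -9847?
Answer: -18505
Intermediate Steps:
X = 10
c = 4
n(p, b) = p + 2*b (n(p, b) = (b + p) + b = p + 2*b)
S = 18 (S = 10 + 2*4 = 10 + 8 = 18)
T = -8658 (T = -13*37*18 = -481*18 = -8658)
T + s = -8658 - 9847 = -18505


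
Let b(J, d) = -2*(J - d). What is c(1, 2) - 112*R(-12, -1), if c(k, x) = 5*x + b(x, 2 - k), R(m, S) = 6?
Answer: -664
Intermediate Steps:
b(J, d) = -2*J + 2*d
c(k, x) = 4 - 2*k + 3*x (c(k, x) = 5*x + (-2*x + 2*(2 - k)) = 5*x + (-2*x + (4 - 2*k)) = 5*x + (4 - 2*k - 2*x) = 4 - 2*k + 3*x)
c(1, 2) - 112*R(-12, -1) = (4 - 2*1 + 3*2) - 112*6 = (4 - 2 + 6) - 672 = 8 - 672 = -664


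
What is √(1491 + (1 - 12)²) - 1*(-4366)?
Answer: 4366 + 2*√403 ≈ 4406.1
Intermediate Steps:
√(1491 + (1 - 12)²) - 1*(-4366) = √(1491 + (-11)²) + 4366 = √(1491 + 121) + 4366 = √1612 + 4366 = 2*√403 + 4366 = 4366 + 2*√403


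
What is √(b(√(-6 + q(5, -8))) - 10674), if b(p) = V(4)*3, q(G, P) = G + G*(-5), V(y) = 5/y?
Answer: I*√42681/2 ≈ 103.3*I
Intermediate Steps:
q(G, P) = -4*G (q(G, P) = G - 5*G = -4*G)
b(p) = 15/4 (b(p) = (5/4)*3 = 15/4)
√(b(√(-6 + q(5, -8))) - 10674) = √(15/4 - 10674) = √(-42681/4) = I*√42681/2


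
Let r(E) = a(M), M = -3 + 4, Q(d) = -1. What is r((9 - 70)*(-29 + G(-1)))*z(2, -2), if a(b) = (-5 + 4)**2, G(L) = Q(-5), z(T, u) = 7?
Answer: 7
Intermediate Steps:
G(L) = -1
M = 1
a(b) = 1 (a(b) = (-1)**2 = 1)
r(E) = 1
r((9 - 70)*(-29 + G(-1)))*z(2, -2) = 1*7 = 7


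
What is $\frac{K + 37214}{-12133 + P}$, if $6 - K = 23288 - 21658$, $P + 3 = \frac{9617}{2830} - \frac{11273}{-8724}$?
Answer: $- \frac{439339331400}{149754465911} \approx -2.9337$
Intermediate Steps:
$P = \frac{20867269}{12344460}$ ($P = -3 + \left(\frac{9617}{2830} - \frac{11273}{-8724}\right) = -3 + \left(9617 \cdot \frac{1}{2830} - - \frac{11273}{8724}\right) = -3 + \left(\frac{9617}{2830} + \frac{11273}{8724}\right) = -3 + \frac{57900649}{12344460} = \frac{20867269}{12344460} \approx 1.6904$)
$K = -1624$ ($K = 6 - \left(23288 - 21658\right) = 6 - 1630 = -1624$)
$\frac{K + 37214}{-12133 + P} = \frac{-1624 + 37214}{-12133 + \frac{20867269}{12344460}} = \frac{35590}{- \frac{149754465911}{12344460}} = 35590 \left(- \frac{12344460}{149754465911}\right) = - \frac{439339331400}{149754465911}$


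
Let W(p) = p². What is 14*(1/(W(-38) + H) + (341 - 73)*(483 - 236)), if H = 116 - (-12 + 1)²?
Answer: 1333584630/1439 ≈ 9.2674e+5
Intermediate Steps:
H = -5 (H = 116 - 1*(-11)² = 116 - 1*121 = 116 - 121 = -5)
14*(1/(W(-38) + H) + (341 - 73)*(483 - 236)) = 14*(1/((-38)² - 5) + (341 - 73)*(483 - 236)) = 14*(1/(1444 - 5) + 268*247) = 14*(1/1439 + 66196) = 14*(95256045/1439) = 1333584630/1439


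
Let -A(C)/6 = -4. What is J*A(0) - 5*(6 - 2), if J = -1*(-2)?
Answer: 28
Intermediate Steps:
A(C) = 24 (A(C) = -6*(-4) = 24)
J = 2
J*A(0) - 5*(6 - 2) = 2*24 - 5*(6 - 2) = 48 - 5*4 = 48 - 20 = 28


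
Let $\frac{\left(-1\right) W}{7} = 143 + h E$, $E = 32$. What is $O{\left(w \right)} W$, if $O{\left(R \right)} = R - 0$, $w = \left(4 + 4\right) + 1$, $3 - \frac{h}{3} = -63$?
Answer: $-408177$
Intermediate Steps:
$h = 198$ ($h = 9 - -189 = 9 + 189 = 198$)
$w = 9$ ($w = 8 + 1 = 9$)
$W = -45353$ ($W = - 7 \left(143 + 198 \cdot 32\right) = - 7 \left(143 + 6336\right) = \left(-7\right) 6479 = -45353$)
$O{\left(R \right)} = R$ ($O{\left(R \right)} = R + 0 = R$)
$O{\left(w \right)} W = 9 \left(-45353\right) = -408177$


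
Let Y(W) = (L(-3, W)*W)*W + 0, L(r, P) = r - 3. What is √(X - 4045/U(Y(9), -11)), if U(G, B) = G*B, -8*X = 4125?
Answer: I*√728792130/1188 ≈ 22.724*I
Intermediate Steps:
X = -4125/8 (X = -⅛*4125 = -4125/8 ≈ -515.63)
L(r, P) = -3 + r
Y(W) = -6*W² (Y(W) = ((-3 - 3)*W)*W + 0 = (-6*W)*W + 0 = -6*W² + 0 = -6*W²)
U(G, B) = B*G
√(X - 4045/U(Y(9), -11)) = √(-4125/8 - 4045/((-(-66)*9²))) = √(-4125/8 - 4045/((-(-66)*81))) = √(-4125/8 - 4045/((-11*(-486)))) = √(-4125/8 - 4045/5346) = √(-11042305/21384) = I*√728792130/1188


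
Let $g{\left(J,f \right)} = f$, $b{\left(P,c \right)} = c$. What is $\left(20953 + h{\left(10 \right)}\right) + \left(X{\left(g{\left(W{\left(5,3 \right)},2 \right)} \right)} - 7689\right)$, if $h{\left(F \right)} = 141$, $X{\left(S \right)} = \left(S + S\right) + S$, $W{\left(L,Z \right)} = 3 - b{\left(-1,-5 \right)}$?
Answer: $13411$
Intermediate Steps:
$W{\left(L,Z \right)} = 8$ ($W{\left(L,Z \right)} = 3 - -5 = 3 + 5 = 8$)
$X{\left(S \right)} = 3 S$ ($X{\left(S \right)} = 2 S + S = 3 S$)
$\left(20953 + h{\left(10 \right)}\right) + \left(X{\left(g{\left(W{\left(5,3 \right)},2 \right)} \right)} - 7689\right) = \left(20953 + 141\right) + \left(3 \cdot 2 - 7689\right) = 21094 + \left(6 - 7689\right) = 21094 - 7683 = 13411$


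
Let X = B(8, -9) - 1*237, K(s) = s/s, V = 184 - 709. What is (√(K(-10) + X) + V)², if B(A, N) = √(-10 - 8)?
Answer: (525 - √(-236 + 3*I*√2))² ≈ 2.7524e+5 - 16127.0*I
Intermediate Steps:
B(A, N) = 3*I*√2 (B(A, N) = √(-18) = 3*I*√2)
V = -525
K(s) = 1
X = -237 + 3*I*√2 (X = 3*I*√2 - 1*237 = 3*I*√2 - 237 = -237 + 3*I*√2 ≈ -237.0 + 4.2426*I)
(√(K(-10) + X) + V)² = (√(1 + (-237 + 3*I*√2)) - 525)² = (√(-236 + 3*I*√2) - 525)² = (-525 + √(-236 + 3*I*√2))²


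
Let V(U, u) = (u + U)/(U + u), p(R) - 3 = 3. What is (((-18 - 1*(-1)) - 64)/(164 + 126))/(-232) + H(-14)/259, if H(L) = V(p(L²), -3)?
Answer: 88259/17425520 ≈ 0.0050649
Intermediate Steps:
p(R) = 6 (p(R) = 3 + 3 = 6)
V(U, u) = 1 (V(U, u) = (U + u)/(U + u) = 1)
H(L) = 1
(((-18 - 1*(-1)) - 64)/(164 + 126))/(-232) + H(-14)/259 = (((-18 - 1*(-1)) - 64)/(164 + 126))/(-232) + 1/259 = (((-18 + 1) - 64)/290)*(-1/232) + 1*(1/259) = ((-17 - 64)*(1/290))*(-1/232) + 1/259 = -81*1/290*(-1/232) + 1/259 = -81/290*(-1/232) + 1/259 = 81/67280 + 1/259 = 88259/17425520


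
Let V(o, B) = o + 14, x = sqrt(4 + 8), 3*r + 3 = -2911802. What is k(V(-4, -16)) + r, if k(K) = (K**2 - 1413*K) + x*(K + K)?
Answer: -2953895/3 + 40*sqrt(3) ≈ -9.8456e+5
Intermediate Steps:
r = -2911805/3 (r = -1 + (1/3)*(-2911802) = -1 - 2911802/3 = -2911805/3 ≈ -9.7060e+5)
x = 2*sqrt(3) (x = sqrt(12) = 2*sqrt(3) ≈ 3.4641)
V(o, B) = 14 + o
k(K) = K**2 - 1413*K + 4*K*sqrt(3) (k(K) = (K**2 - 1413*K) + (2*sqrt(3))*(K + K) = (K**2 - 1413*K) + (2*sqrt(3))*(2*K) = (K**2 - 1413*K) + 4*K*sqrt(3) = K**2 - 1413*K + 4*K*sqrt(3))
k(V(-4, -16)) + r = (14 - 4)*(-1413 + (14 - 4) + 4*sqrt(3)) - 2911805/3 = 10*(-1413 + 10 + 4*sqrt(3)) - 2911805/3 = 10*(-1403 + 4*sqrt(3)) - 2911805/3 = (-14030 + 40*sqrt(3)) - 2911805/3 = -2953895/3 + 40*sqrt(3)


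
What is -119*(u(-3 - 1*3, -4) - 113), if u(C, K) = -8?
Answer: 14399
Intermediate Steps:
-119*(u(-3 - 1*3, -4) - 113) = -119*(-8 - 113) = -119*(-121) = 14399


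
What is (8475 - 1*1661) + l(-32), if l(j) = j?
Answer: 6782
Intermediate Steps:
(8475 - 1*1661) + l(-32) = (8475 - 1*1661) - 32 = (8475 - 1661) - 32 = 6814 - 32 = 6782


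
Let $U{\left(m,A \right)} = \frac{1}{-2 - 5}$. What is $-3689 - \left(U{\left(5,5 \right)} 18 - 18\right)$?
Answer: $- \frac{25679}{7} \approx -3668.4$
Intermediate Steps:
$U{\left(m,A \right)} = - \frac{1}{7}$ ($U{\left(m,A \right)} = \frac{1}{-7} = - \frac{1}{7}$)
$-3689 - \left(U{\left(5,5 \right)} 18 - 18\right) = -3689 - \left(\left(- \frac{1}{7}\right) 18 - 18\right) = -3689 - \left(- \frac{18}{7} - 18\right) = -3689 - - \frac{144}{7} = -3689 + \frac{144}{7} = - \frac{25679}{7}$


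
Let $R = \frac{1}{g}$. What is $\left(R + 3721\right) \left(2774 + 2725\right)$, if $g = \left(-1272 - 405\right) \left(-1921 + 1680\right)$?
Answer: $\frac{212045415918}{10363} \approx 2.0462 \cdot 10^{7}$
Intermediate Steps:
$g = 404157$ ($g = \left(-1677\right) \left(-241\right) = 404157$)
$R = \frac{1}{404157} \approx 2.4743 \cdot 10^{-6}$
$\left(R + 3721\right) \left(2774 + 2725\right) = \left(\frac{1}{404157} + 3721\right) \left(2774 + 2725\right) = \frac{1503868198}{404157} \cdot 5499 = \frac{212045415918}{10363}$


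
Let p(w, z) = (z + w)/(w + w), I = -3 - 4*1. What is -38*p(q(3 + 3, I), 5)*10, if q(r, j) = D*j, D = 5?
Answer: -1140/7 ≈ -162.86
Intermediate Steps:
I = -7 (I = -3 - 4 = -7)
q(r, j) = 5*j
p(w, z) = (w + z)/(2*w) (p(w, z) = (w + z)/((2*w)) = (w + z)*(1/(2*w)) = (w + z)/(2*w))
-38*p(q(3 + 3, I), 5)*10 = -38*(5*(-7) + 5)/(2*((5*(-7))))*10 = -38*(1/2)*(-35 + 5)/(-35)*10 = -38*(1/2)*(-1/35)*(-30)*10 = -114*10/7 = -38*30/7 = -1140/7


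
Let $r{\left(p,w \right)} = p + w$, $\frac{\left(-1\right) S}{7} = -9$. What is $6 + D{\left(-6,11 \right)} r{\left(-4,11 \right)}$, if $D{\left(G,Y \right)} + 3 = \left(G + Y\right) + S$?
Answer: $461$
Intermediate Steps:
$S = 63$ ($S = \left(-7\right) \left(-9\right) = 63$)
$D{\left(G,Y \right)} = 60 + G + Y$ ($D{\left(G,Y \right)} = -3 + \left(\left(G + Y\right) + 63\right) = -3 + \left(63 + G + Y\right) = 60 + G + Y$)
$6 + D{\left(-6,11 \right)} r{\left(-4,11 \right)} = 6 + \left(60 - 6 + 11\right) \left(-4 + 11\right) = 6 + 65 \cdot 7 = 6 + 455 = 461$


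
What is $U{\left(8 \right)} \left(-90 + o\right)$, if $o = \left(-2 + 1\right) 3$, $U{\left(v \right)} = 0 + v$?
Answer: $-744$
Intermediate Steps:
$U{\left(v \right)} = v$
$o = -3$ ($o = \left(-1\right) 3 = -3$)
$U{\left(8 \right)} \left(-90 + o\right) = 8 \left(-90 - 3\right) = 8 \left(-93\right) = -744$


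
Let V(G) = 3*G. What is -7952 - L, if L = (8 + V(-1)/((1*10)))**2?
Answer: -801129/100 ≈ -8011.3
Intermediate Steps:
L = 5929/100 (L = (8 + (3*(-1))/((1*10)))**2 = (8 - 3/10)**2 = (77/10)**2 = 5929/100 ≈ 59.290)
-7952 - L = -7952 - 1*5929/100 = -7952 - 5929/100 = -801129/100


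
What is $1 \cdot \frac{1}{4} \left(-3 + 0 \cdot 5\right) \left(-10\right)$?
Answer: $\frac{15}{2} \approx 7.5$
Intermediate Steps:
$1 \cdot \frac{1}{4} \left(-3 + 0 \cdot 5\right) \left(-10\right) = 1 \cdot \frac{1}{4} \left(-3 + 0\right) \left(-10\right) = \frac{1}{4} \left(-3\right) \left(-10\right) = \left(- \frac{3}{4}\right) \left(-10\right) = \frac{15}{2}$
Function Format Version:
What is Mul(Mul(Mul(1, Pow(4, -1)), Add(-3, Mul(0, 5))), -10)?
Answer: Rational(15, 2) ≈ 7.5000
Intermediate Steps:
Mul(Mul(Mul(1, Pow(4, -1)), Add(-3, Mul(0, 5))), -10) = Mul(Mul(Mul(1, Rational(1, 4)), Add(-3, 0)), -10) = Mul(Mul(Rational(1, 4), -3), -10) = Mul(Rational(-3, 4), -10) = Rational(15, 2)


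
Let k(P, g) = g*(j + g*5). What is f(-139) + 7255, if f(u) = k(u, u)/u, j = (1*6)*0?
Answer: 6560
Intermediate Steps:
j = 0 (j = 6*0 = 0)
k(P, g) = 5*g² (k(P, g) = g*(0 + g*5) = g*(0 + 5*g) = g*(5*g) = 5*g²)
f(u) = 5*u (f(u) = (5*u²)/u = 5*u)
f(-139) + 7255 = 5*(-139) + 7255 = -695 + 7255 = 6560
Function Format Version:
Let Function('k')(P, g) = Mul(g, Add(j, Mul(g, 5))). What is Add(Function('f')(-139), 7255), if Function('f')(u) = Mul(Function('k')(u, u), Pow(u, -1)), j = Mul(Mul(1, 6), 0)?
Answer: 6560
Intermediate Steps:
j = 0 (j = Mul(6, 0) = 0)
Function('k')(P, g) = Mul(5, Pow(g, 2)) (Function('k')(P, g) = Mul(g, Add(0, Mul(g, 5))) = Mul(g, Add(0, Mul(5, g))) = Mul(g, Mul(5, g)) = Mul(5, Pow(g, 2)))
Function('f')(u) = Mul(5, u) (Function('f')(u) = Mul(Mul(5, Pow(u, 2)), Pow(u, -1)) = Mul(5, u))
Add(Function('f')(-139), 7255) = Add(Mul(5, -139), 7255) = Add(-695, 7255) = 6560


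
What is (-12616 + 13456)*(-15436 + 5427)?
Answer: -8407560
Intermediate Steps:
(-12616 + 13456)*(-15436 + 5427) = 840*(-10009) = -8407560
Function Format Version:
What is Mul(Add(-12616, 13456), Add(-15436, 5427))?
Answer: -8407560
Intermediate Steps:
Mul(Add(-12616, 13456), Add(-15436, 5427)) = Mul(840, -10009) = -8407560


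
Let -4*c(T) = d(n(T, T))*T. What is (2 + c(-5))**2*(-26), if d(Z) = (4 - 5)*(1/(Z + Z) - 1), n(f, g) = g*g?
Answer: -216333/800 ≈ -270.42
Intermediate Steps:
n(f, g) = g**2
d(Z) = 1 - 1/(2*Z) (d(Z) = -(1/(2*Z) - 1) = -(-1 + 1/(2*Z)) = 1 - 1/(2*Z))
c(T) = -(-1/2 + T**2)/(4*T) (c(T) = -(-1/2 + T**2)/(T**2)*T/4 = -(-1/2 + T**2)/T**2*T/4 = -(-1/2 + T**2)/(4*T))
(2 + c(-5))**2*(-26) = (2 + (-1/4*(-5) + (1/8)/(-5)))**2*(-26) = (2 + (5/4 + (1/8)*(-1/5)))**2*(-26) = (2 + (5/4 - 1/40))**2*(-26) = (2 + 49/40)**2*(-26) = (129/40)**2*(-26) = (16641/1600)*(-26) = -216333/800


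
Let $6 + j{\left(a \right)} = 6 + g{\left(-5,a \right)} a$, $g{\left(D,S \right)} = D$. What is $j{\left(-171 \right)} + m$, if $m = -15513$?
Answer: $-14658$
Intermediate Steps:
$j{\left(a \right)} = - 5 a$ ($j{\left(a \right)} = -6 - \left(-6 + 5 a\right) = - 5 a$)
$j{\left(-171 \right)} + m = \left(-5\right) \left(-171\right) - 15513 = 855 - 15513 = -14658$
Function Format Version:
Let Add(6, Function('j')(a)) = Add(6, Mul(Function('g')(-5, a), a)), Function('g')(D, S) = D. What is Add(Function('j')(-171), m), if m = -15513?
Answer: -14658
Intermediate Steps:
Function('j')(a) = Mul(-5, a) (Function('j')(a) = Add(-6, Add(6, Mul(-5, a))) = Mul(-5, a))
Add(Function('j')(-171), m) = Add(Mul(-5, -171), -15513) = Add(855, -15513) = -14658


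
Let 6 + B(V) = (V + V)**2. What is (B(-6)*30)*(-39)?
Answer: -161460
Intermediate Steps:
B(V) = -6 + 4*V**2 (B(V) = -6 + (V + V)**2 = -6 + (2*V)**2 = -6 + 4*V**2)
(B(-6)*30)*(-39) = ((-6 + 4*(-6)**2)*30)*(-39) = ((-6 + 4*36)*30)*(-39) = ((-6 + 144)*30)*(-39) = (138*30)*(-39) = 4140*(-39) = -161460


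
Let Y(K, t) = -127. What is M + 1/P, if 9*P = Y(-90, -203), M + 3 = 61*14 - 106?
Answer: 94606/127 ≈ 744.93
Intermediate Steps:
M = 745 (M = -3 + (61*14 - 106) = -3 + (854 - 106) = -3 + 748 = 745)
P = -127/9 (P = (⅑)*(-127) = -127/9 ≈ -14.111)
M + 1/P = 745 + 1/(-127/9) = 745 - 9/127 = 94606/127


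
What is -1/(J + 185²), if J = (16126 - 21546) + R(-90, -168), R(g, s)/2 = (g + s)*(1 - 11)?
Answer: -1/33965 ≈ -2.9442e-5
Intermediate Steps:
R(g, s) = -20*g - 20*s (R(g, s) = 2*((g + s)*(1 - 11)) = 2*((g + s)*(-10)) = 2*(-10*g - 10*s) = -20*g - 20*s)
J = -260 (J = (16126 - 21546) + (-20*(-90) - 20*(-168)) = -5420 + (1800 + 3360) = -5420 + 5160 = -260)
-1/(J + 185²) = -1/(-260 + 185²) = -1/(-260 + 34225) = -1/33965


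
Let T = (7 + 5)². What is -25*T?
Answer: -3600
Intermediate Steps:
T = 144 (T = 12² = 144)
-25*T = -25*144 = -3600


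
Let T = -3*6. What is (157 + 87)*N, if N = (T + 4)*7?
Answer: -23912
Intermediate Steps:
T = -18
N = -98 (N = (-18 + 4)*7 = -14*7 = -98)
(157 + 87)*N = (157 + 87)*(-98) = 244*(-98) = -23912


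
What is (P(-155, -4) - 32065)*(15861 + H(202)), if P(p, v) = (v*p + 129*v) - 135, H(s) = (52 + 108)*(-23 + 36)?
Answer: -575834336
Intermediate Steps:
H(s) = 2080 (H(s) = 160*13 = 2080)
P(p, v) = -135 + 129*v + p*v (P(p, v) = (p*v + 129*v) - 135 = (129*v + p*v) - 135 = -135 + 129*v + p*v)
(P(-155, -4) - 32065)*(15861 + H(202)) = ((-135 + 129*(-4) - 155*(-4)) - 32065)*(15861 + 2080) = ((-135 - 516 + 620) - 32065)*17941 = (-31 - 32065)*17941 = -32096*17941 = -575834336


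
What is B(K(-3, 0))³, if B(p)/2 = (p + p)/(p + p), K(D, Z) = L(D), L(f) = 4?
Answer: 8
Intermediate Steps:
K(D, Z) = 4
B(p) = 2 (B(p) = 2*((p + p)/(p + p)) = 2*((2*p)/((2*p))) = 2*((2*p)*(1/(2*p))) = 2*1 = 2)
B(K(-3, 0))³ = 2³ = 8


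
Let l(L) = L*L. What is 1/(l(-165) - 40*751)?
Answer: -1/2815 ≈ -0.00035524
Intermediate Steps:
l(L) = L²
1/(l(-165) - 40*751) = 1/((-165)² - 40*751) = 1/(27225 - 30040) = 1/(-2815) = -1/2815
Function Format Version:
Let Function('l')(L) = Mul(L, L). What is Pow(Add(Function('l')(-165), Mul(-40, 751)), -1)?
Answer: Rational(-1, 2815) ≈ -0.00035524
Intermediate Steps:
Function('l')(L) = Pow(L, 2)
Pow(Add(Function('l')(-165), Mul(-40, 751)), -1) = Pow(Add(Pow(-165, 2), Mul(-40, 751)), -1) = Pow(Add(27225, -30040), -1) = Pow(-2815, -1) = Rational(-1, 2815)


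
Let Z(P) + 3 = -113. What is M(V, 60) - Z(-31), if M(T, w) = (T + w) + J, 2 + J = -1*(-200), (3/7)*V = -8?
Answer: 1066/3 ≈ 355.33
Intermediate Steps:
V = -56/3 (V = (7/3)*(-8) = -56/3 ≈ -18.667)
Z(P) = -116 (Z(P) = -3 - 113 = -116)
J = 198 (J = -2 - 1*(-200) = -2 + 200 = 198)
M(T, w) = 198 + T + w (M(T, w) = (T + w) + 198 = 198 + T + w)
M(V, 60) - Z(-31) = (198 - 56/3 + 60) - 1*(-116) = 718/3 + 116 = 1066/3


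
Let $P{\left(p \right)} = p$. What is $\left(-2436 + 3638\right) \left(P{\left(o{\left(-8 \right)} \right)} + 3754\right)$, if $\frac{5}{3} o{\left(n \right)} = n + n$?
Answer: $\frac{22503844}{5} \approx 4.5008 \cdot 10^{6}$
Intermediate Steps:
$o{\left(n \right)} = \frac{6 n}{5}$ ($o{\left(n \right)} = \frac{3 \left(n + n\right)}{5} = \frac{3 \cdot 2 n}{5} = \frac{6 n}{5}$)
$\left(-2436 + 3638\right) \left(P{\left(o{\left(-8 \right)} \right)} + 3754\right) = \left(-2436 + 3638\right) \left(\frac{6}{5} \left(-8\right) + 3754\right) = 1202 \left(- \frac{48}{5} + 3754\right) = 1202 \cdot \frac{18722}{5} = \frac{22503844}{5}$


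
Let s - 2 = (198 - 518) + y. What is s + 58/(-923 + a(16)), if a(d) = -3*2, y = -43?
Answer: -335427/929 ≈ -361.06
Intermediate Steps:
a(d) = -6
s = -361 (s = 2 + ((198 - 518) - 43) = 2 + (-320 - 43) = 2 - 363 = -361)
s + 58/(-923 + a(16)) = -361 + 58/(-923 - 6) = -361 + 58/(-929) = -361 + 58*(-1/929) = -361 - 58/929 = -335427/929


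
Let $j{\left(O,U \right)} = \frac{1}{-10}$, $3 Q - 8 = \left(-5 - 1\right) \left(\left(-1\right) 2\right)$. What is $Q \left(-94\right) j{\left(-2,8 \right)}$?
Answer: $\frac{188}{3} \approx 62.667$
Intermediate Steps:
$Q = \frac{20}{3}$ ($Q = \frac{8}{3} + \frac{\left(-5 - 1\right) \left(\left(-1\right) 2\right)}{3} = \frac{8}{3} + \frac{\left(-6\right) \left(-2\right)}{3} = \frac{8}{3} + \frac{1}{3} \cdot 12 = \frac{8}{3} + 4 = \frac{20}{3} \approx 6.6667$)
$j{\left(O,U \right)} = - \frac{1}{10}$
$Q \left(-94\right) j{\left(-2,8 \right)} = \frac{20}{3} \left(-94\right) \left(- \frac{1}{10}\right) = \left(- \frac{1880}{3}\right) \left(- \frac{1}{10}\right) = \frac{188}{3}$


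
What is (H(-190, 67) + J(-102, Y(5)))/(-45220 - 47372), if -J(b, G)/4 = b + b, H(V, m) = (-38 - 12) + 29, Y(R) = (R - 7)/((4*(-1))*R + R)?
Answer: -265/30864 ≈ -0.0085860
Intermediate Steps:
Y(R) = -(-7 + R)/(3*R) (Y(R) = (-7 + R)/(-4*R + R) = (-7 + R)/((-3*R)) = (-7 + R)*(-1/(3*R)) = -(-7 + R)/(3*R))
H(V, m) = -21 (H(V, m) = -50 + 29 = -21)
J(b, G) = -8*b (J(b, G) = -4*(b + b) = -8*b)
(H(-190, 67) + J(-102, Y(5)))/(-45220 - 47372) = (-21 - 8*(-102))/(-45220 - 47372) = (-21 + 816)/(-92592) = 795*(-1/92592) = -265/30864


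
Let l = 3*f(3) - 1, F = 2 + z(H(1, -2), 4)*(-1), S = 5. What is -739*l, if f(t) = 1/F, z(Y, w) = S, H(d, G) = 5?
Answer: 1478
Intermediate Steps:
z(Y, w) = 5
F = -3 (F = 2 + 5*(-1) = 2 - 5 = -3)
f(t) = -⅓ (f(t) = 1/(-3) = -⅓)
l = -2 (l = 3*(-⅓) - 1 = -1 - 1 = -2)
-739*l = -739*(-2) = 1478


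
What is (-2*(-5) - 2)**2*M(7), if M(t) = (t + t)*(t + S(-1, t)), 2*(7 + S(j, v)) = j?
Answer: -448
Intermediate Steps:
S(j, v) = -7 + j/2
M(t) = 2*t*(-15/2 + t) (M(t) = (t + t)*(t + (-7 + (1/2)*(-1))) = (2*t)*(t + (-7 - 1/2)) = (2*t)*(t - 15/2) = (2*t)*(-15/2 + t) = 2*t*(-15/2 + t))
(-2*(-5) - 2)**2*M(7) = (-2*(-5) - 2)**2*(7*(-15 + 2*7)) = (10 - 2)**2*(7*(-15 + 14)) = 8**2*(7*(-1)) = 64*(-7) = -448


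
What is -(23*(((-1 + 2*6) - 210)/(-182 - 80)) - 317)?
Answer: 78477/262 ≈ 299.53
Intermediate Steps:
-(23*(((-1 + 2*6) - 210)/(-182 - 80)) - 317) = -(23*(((-1 + 12) - 210)/(-262)) - 317) = -(23*((11 - 210)*(-1/262)) - 317) = -(23*(-199*(-1/262)) - 317) = -(23*(199/262) - 317) = -(4577/262 - 317) = -1*(-78477/262) = 78477/262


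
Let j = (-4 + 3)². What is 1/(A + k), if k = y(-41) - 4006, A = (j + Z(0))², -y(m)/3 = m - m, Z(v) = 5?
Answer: -1/3970 ≈ -0.00025189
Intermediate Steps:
y(m) = 0 (y(m) = -3*(m - m) = -3*0 = 0)
j = 1 (j = (-1)² = 1)
A = 36 (A = (1 + 5)² = 6² = 36)
k = -4006 (k = 0 - 4006 = -4006)
1/(A + k) = 1/(36 - 4006) = 1/(-3970) = -1/3970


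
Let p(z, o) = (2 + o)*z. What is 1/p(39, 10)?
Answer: 1/468 ≈ 0.0021368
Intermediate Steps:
p(z, o) = z*(2 + o)
1/p(39, 10) = 1/(39*(2 + 10)) = 1/(39*12) = 1/468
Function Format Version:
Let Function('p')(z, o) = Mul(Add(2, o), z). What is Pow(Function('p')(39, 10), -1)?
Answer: Rational(1, 468) ≈ 0.0021368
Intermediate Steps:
Function('p')(z, o) = Mul(z, Add(2, o))
Pow(Function('p')(39, 10), -1) = Pow(Mul(39, Add(2, 10)), -1) = Pow(Mul(39, 12), -1) = Pow(468, -1) = Rational(1, 468)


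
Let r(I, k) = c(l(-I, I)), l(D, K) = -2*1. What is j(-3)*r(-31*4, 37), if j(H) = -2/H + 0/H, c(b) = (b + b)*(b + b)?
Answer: 32/3 ≈ 10.667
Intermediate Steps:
l(D, K) = -2
c(b) = 4*b**2 (c(b) = (2*b)*(2*b) = 4*b**2)
r(I, k) = 16 (r(I, k) = 4*(-2)**2 = 4*4 = 16)
j(H) = -2/H (j(H) = -2/H + 0 = -2/H)
j(-3)*r(-31*4, 37) = -2/(-3)*16 = -2*(-1/3)*16 = (2/3)*16 = 32/3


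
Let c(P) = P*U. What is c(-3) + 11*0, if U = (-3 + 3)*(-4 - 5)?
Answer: 0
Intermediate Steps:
U = 0 (U = 0*(-9) = 0)
c(P) = 0 (c(P) = P*0 = 0)
c(-3) + 11*0 = 0 + 11*0 = 0 + 0 = 0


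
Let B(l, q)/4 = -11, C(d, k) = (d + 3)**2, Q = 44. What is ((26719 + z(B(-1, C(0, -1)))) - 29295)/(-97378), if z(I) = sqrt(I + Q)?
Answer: 1288/48689 ≈ 0.026454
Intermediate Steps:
C(d, k) = (3 + d)**2
B(l, q) = -44 (B(l, q) = 4*(-11) = -44)
z(I) = sqrt(44 + I) (z(I) = sqrt(I + 44) = sqrt(44 + I))
((26719 + z(B(-1, C(0, -1)))) - 29295)/(-97378) = ((26719 + sqrt(44 - 44)) - 29295)/(-97378) = ((26719 + sqrt(0)) - 29295)*(-1/97378) = ((26719 + 0) - 29295)*(-1/97378) = (26719 - 29295)*(-1/97378) = -2576*(-1/97378) = 1288/48689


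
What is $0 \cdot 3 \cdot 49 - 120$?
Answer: $-120$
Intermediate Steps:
$0 \cdot 3 \cdot 49 - 120 = 0 \cdot 49 - 120 = 0 - 120 = -120$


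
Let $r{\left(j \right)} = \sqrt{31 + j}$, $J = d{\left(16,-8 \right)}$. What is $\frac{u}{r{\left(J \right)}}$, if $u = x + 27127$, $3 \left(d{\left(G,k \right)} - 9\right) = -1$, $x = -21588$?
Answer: $\frac{5539 \sqrt{357}}{119} \approx 879.46$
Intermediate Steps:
$d{\left(G,k \right)} = \frac{26}{3}$ ($d{\left(G,k \right)} = 9 + \frac{1}{3} \left(-1\right) = 9 - \frac{1}{3} = \frac{26}{3}$)
$J = \frac{26}{3} \approx 8.6667$
$u = 5539$ ($u = -21588 + 27127 = 5539$)
$\frac{u}{r{\left(J \right)}} = \frac{5539}{\sqrt{31 + \frac{26}{3}}} = \frac{5539}{\sqrt{\frac{119}{3}}} = \frac{5539}{\frac{1}{3} \sqrt{357}} = 5539 \frac{\sqrt{357}}{119} = \frac{5539 \sqrt{357}}{119}$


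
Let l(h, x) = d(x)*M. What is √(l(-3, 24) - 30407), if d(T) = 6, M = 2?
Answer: I*√30395 ≈ 174.34*I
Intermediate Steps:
l(h, x) = 12 (l(h, x) = 6*2 = 12)
√(l(-3, 24) - 30407) = √(12 - 30407) = √(-30395) = I*√30395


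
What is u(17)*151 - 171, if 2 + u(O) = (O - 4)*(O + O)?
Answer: 66269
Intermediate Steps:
u(O) = -2 + 2*O*(-4 + O) (u(O) = -2 + (O - 4)*(O + O) = -2 + (-4 + O)*(2*O) = -2 + 2*O*(-4 + O))
u(17)*151 - 171 = (-2 - 8*17 + 2*17**2)*151 - 171 = (-2 - 136 + 2*289)*151 - 171 = (-2 - 136 + 578)*151 - 171 = 440*151 - 171 = 66440 - 171 = 66269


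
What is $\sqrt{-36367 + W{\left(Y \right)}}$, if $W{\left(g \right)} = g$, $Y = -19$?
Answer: $i \sqrt{36386} \approx 190.75 i$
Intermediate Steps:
$\sqrt{-36367 + W{\left(Y \right)}} = \sqrt{-36367 - 19} = \sqrt{-36386} = i \sqrt{36386}$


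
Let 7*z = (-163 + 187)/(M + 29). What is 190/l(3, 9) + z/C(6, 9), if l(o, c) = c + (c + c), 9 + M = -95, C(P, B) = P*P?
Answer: 33244/4725 ≈ 7.0358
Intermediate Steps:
C(P, B) = P²
M = -104 (M = -9 - 95 = -104)
l(o, c) = 3*c (l(o, c) = c + 2*c = 3*c)
z = -8/175 (z = ((-163 + 187)/(-104 + 29))/7 = (24/(-75))/7 = (24*(-1/75))/7 = (⅐)*(-8/25) = -8/175 ≈ -0.045714)
190/l(3, 9) + z/C(6, 9) = 190/((3*9)) - 8/(175*(6²)) = 190/27 - 8/175/36 = 190*(1/27) - 8/175*1/36 = 190/27 - 2/1575 = 33244/4725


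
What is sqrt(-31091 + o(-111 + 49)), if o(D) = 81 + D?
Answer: 4*I*sqrt(1942) ≈ 176.27*I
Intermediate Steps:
sqrt(-31091 + o(-111 + 49)) = sqrt(-31091 + (81 + (-111 + 49))) = sqrt(-31091 + (81 - 62)) = sqrt(-31091 + 19) = sqrt(-31072) = 4*I*sqrt(1942)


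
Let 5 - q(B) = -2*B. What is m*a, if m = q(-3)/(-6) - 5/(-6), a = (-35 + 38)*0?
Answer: 0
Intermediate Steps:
q(B) = 5 + 2*B (q(B) = 5 - (-2)*B = 5 + 2*B)
a = 0 (a = 3*0 = 0)
m = 1 (m = (5 + 2*(-3))/(-6) - 5/(-6) = (5 - 6)*(-⅙) - 5*(-⅙) = -1*(-⅙) + ⅚ = ⅙ + ⅚ = 1)
m*a = 1*0 = 0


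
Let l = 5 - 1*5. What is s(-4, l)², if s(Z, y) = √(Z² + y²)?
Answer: 16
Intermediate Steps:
l = 0 (l = 5 - 5 = 0)
s(-4, l)² = (√((-4)² + 0²))² = (√(16 + 0))² = (√16)² = 4² = 16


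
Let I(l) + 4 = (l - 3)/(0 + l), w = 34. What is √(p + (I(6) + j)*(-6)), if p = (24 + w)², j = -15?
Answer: 5*√139 ≈ 58.949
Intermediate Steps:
p = 3364 (p = (24 + 34)² = 58² = 3364)
I(l) = -4 + (-3 + l)/l (I(l) = -4 + (l - 3)/(0 + l) = -4 + (-3 + l)/l)
√(p + (I(6) + j)*(-6)) = √(3364 + ((-3 - 3/6) - 15)*(-6)) = √(3364 + ((-3 - 3*⅙) - 15)*(-6)) = √(3364 + ((-3 - ½) - 15)*(-6)) = √(3364 + (-7/2 - 15)*(-6)) = √(3364 - 37/2*(-6)) = √(3364 + 111) = √3475 = 5*√139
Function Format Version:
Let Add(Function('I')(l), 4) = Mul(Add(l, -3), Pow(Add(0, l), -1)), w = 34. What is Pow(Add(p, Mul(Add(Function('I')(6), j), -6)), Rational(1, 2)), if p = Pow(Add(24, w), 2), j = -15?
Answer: Mul(5, Pow(139, Rational(1, 2))) ≈ 58.949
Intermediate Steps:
p = 3364 (p = Pow(Add(24, 34), 2) = Pow(58, 2) = 3364)
Function('I')(l) = Add(-4, Mul(Pow(l, -1), Add(-3, l))) (Function('I')(l) = Add(-4, Mul(Add(l, -3), Pow(Add(0, l), -1))) = Add(-4, Mul(Add(-3, l), Pow(l, -1))) = Add(-4, Mul(Pow(l, -1), Add(-3, l))))
Pow(Add(p, Mul(Add(Function('I')(6), j), -6)), Rational(1, 2)) = Pow(Add(3364, Mul(Add(Add(-3, Mul(-3, Pow(6, -1))), -15), -6)), Rational(1, 2)) = Pow(Add(3364, Mul(Add(Add(-3, Mul(-3, Rational(1, 6))), -15), -6)), Rational(1, 2)) = Pow(Add(3364, Mul(Add(Add(-3, Rational(-1, 2)), -15), -6)), Rational(1, 2)) = Pow(Add(3364, Mul(Add(Rational(-7, 2), -15), -6)), Rational(1, 2)) = Pow(Add(3364, Mul(Rational(-37, 2), -6)), Rational(1, 2)) = Pow(Add(3364, 111), Rational(1, 2)) = Pow(3475, Rational(1, 2)) = Mul(5, Pow(139, Rational(1, 2)))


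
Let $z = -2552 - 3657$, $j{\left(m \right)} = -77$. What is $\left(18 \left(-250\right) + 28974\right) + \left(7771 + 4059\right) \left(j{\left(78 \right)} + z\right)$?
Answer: $-74338906$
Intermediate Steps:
$z = -6209$
$\left(18 \left(-250\right) + 28974\right) + \left(7771 + 4059\right) \left(j{\left(78 \right)} + z\right) = \left(18 \left(-250\right) + 28974\right) + \left(7771 + 4059\right) \left(-77 - 6209\right) = \left(-4500 + 28974\right) + 11830 \left(-6286\right) = 24474 - 74363380 = -74338906$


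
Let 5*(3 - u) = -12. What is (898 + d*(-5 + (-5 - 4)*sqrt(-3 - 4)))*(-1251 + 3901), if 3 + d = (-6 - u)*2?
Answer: 2721550 + 615330*I*sqrt(7) ≈ 2.7216e+6 + 1.628e+6*I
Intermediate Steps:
u = 27/5 (u = 3 - 1/5*(-12) = 3 + 12/5 = 27/5 ≈ 5.4000)
d = -129/5 (d = -3 + (-6 - 1*27/5)*2 = -3 + (-6 - 27/5)*2 = -3 - 57/5*2 = -3 - 114/5 = -129/5 ≈ -25.800)
(898 + d*(-5 + (-5 - 4)*sqrt(-3 - 4)))*(-1251 + 3901) = (898 - 129*(-5 + (-5 - 4)*sqrt(-3 - 4))/5)*(-1251 + 3901) = (898 - 129*(-5 - 9*I*sqrt(7))/5)*2650 = (898 + (129 + 1161*I*sqrt(7)/5))*2650 = (1027 + 1161*I*sqrt(7)/5)*2650 = 2721550 + 615330*I*sqrt(7)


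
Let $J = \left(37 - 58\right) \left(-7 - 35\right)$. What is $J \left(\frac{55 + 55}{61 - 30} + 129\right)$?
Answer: $\frac{3624138}{31} \approx 1.1691 \cdot 10^{5}$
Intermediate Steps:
$J = 882$ ($J = \left(-21\right) \left(-42\right) = 882$)
$J \left(\frac{55 + 55}{61 - 30} + 129\right) = 882 \left(\frac{55 + 55}{61 - 30} + 129\right) = 882 \left(\frac{110}{31} + 129\right) = 882 \cdot \frac{4109}{31} = \frac{3624138}{31}$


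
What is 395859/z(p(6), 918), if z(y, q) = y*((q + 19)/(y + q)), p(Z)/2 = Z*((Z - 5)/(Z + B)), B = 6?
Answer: 363794421/937 ≈ 3.8825e+5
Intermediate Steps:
p(Z) = 2*Z*(-5 + Z)/(6 + Z) (p(Z) = 2*(Z*((Z - 5)/(Z + 6))) = 2*(Z*((-5 + Z)/(6 + Z))) = 2*(Z*(-5 + Z)/(6 + Z)) = 2*Z*(-5 + Z)/(6 + Z))
z(y, q) = y*(19 + q)/(q + y) (z(y, q) = y*((19 + q)/(q + y)) = y*(19 + q)/(q + y))
395859/z(p(6), 918) = 395859/(((2*6*(-5 + 6)/(6 + 6))*(19 + 918)/(918 + 2*6*(-5 + 6)/(6 + 6)))) = 395859/(((2*6*1/12)*937/(918 + 2*6*1/12))) = 395859/(((2*6*(1/12)*1)*937/(918 + 2*6*(1/12)*1))) = 395859/((1*937/(918 + 1))) = 395859/((1*937/919)) = 395859/((1*(1/919)*937)) = 395859/(937/919) = 395859*(919/937) = 363794421/937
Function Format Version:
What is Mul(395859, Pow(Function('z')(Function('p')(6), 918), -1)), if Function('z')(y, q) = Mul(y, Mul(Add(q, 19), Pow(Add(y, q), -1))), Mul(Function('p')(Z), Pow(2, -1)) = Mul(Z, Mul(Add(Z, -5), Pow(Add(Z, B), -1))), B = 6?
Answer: Rational(363794421, 937) ≈ 3.8825e+5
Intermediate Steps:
Function('p')(Z) = Mul(2, Z, Pow(Add(6, Z), -1), Add(-5, Z)) (Function('p')(Z) = Mul(2, Mul(Z, Mul(Add(Z, -5), Pow(Add(Z, 6), -1)))) = Mul(2, Mul(Z, Mul(Add(-5, Z), Pow(Add(6, Z), -1)))) = Mul(2, Mul(Z, Mul(Pow(Add(6, Z), -1), Add(-5, Z)))) = Mul(2, Mul(Z, Pow(Add(6, Z), -1), Add(-5, Z))) = Mul(2, Z, Pow(Add(6, Z), -1), Add(-5, Z)))
Function('z')(y, q) = Mul(y, Pow(Add(q, y), -1), Add(19, q)) (Function('z')(y, q) = Mul(y, Mul(Add(19, q), Pow(Add(q, y), -1))) = Mul(y, Mul(Pow(Add(q, y), -1), Add(19, q))) = Mul(y, Pow(Add(q, y), -1), Add(19, q)))
Mul(395859, Pow(Function('z')(Function('p')(6), 918), -1)) = Mul(395859, Pow(Mul(Mul(2, 6, Pow(Add(6, 6), -1), Add(-5, 6)), Pow(Add(918, Mul(2, 6, Pow(Add(6, 6), -1), Add(-5, 6))), -1), Add(19, 918)), -1)) = Mul(395859, Pow(Mul(Mul(2, 6, Pow(12, -1), 1), Pow(Add(918, Mul(2, 6, Pow(12, -1), 1)), -1), 937), -1)) = Mul(395859, Pow(Mul(Mul(2, 6, Rational(1, 12), 1), Pow(Add(918, Mul(2, 6, Rational(1, 12), 1)), -1), 937), -1)) = Mul(395859, Pow(Mul(1, Pow(Add(918, 1), -1), 937), -1)) = Mul(395859, Pow(Mul(1, Pow(919, -1), 937), -1)) = Mul(395859, Pow(Mul(1, Rational(1, 919), 937), -1)) = Mul(395859, Pow(Rational(937, 919), -1)) = Mul(395859, Rational(919, 937)) = Rational(363794421, 937)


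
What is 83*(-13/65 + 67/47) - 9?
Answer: 21789/235 ≈ 92.719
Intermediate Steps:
83*(-13/65 + 67/47) - 9 = 83*(-13*1/65 + 67*(1/47)) - 9 = 83*(-1/5 + 67/47) - 9 = 83*(288/235) - 9 = 23904/235 - 9 = 21789/235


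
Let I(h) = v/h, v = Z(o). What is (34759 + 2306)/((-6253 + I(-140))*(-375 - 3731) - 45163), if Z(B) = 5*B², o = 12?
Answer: 259455/179555401 ≈ 0.0014450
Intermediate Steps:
v = 720 (v = 5*12² = 5*144 = 720)
I(h) = 720/h
(34759 + 2306)/((-6253 + I(-140))*(-375 - 3731) - 45163) = (34759 + 2306)/((-6253 + 720/(-140))*(-375 - 3731) - 45163) = 37065/((-6253 + 720*(-1/140))*(-4106) - 45163) = 37065/((-6253 - 36/7)*(-4106) - 45163) = 37065/(-43807/7*(-4106) - 45163) = 37065/(179871542/7 - 45163) = 37065/(179555401/7) = 37065*(7/179555401) = 259455/179555401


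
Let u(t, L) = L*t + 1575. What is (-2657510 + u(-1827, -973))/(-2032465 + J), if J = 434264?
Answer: 878264/1598201 ≈ 0.54953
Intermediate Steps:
u(t, L) = 1575 + L*t
(-2657510 + u(-1827, -973))/(-2032465 + J) = (-2657510 + (1575 - 973*(-1827)))/(-2032465 + 434264) = (-2657510 + (1575 + 1777671))/(-1598201) = (-2657510 + 1779246)*(-1/1598201) = -878264*(-1/1598201) = 878264/1598201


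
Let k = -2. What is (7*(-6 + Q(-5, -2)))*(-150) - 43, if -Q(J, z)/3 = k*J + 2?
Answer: 44057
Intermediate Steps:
Q(J, z) = -6 + 6*J (Q(J, z) = -3*(-2*J + 2) = -3*(2 - 2*J) = -6 + 6*J)
(7*(-6 + Q(-5, -2)))*(-150) - 43 = (7*(-6 + (-6 + 6*(-5))))*(-150) - 43 = (7*(-6 + (-6 - 30)))*(-150) - 43 = (7*(-6 - 36))*(-150) - 43 = (7*(-42))*(-150) - 43 = -294*(-150) - 43 = 44100 - 43 = 44057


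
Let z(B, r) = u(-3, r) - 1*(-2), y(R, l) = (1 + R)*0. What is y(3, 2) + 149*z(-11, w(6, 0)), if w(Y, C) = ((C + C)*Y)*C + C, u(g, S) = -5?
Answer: -447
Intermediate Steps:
y(R, l) = 0
w(Y, C) = C + 2*Y*C**2 (w(Y, C) = ((2*C)*Y)*C + C = (2*C*Y)*C + C = 2*Y*C**2 + C = C + 2*Y*C**2)
z(B, r) = -3 (z(B, r) = -5 - 1*(-2) = -5 + 2 = -3)
y(3, 2) + 149*z(-11, w(6, 0)) = 0 + 149*(-3) = 0 - 447 = -447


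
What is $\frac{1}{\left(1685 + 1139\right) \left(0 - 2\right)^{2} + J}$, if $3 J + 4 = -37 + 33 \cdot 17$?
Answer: $\frac{3}{34408} \approx 8.7189 \cdot 10^{-5}$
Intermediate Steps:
$J = \frac{520}{3}$ ($J = - \frac{4}{3} + \frac{-37 + 33 \cdot 17}{3} = - \frac{4}{3} + \frac{-37 + 561}{3} = - \frac{4}{3} + \frac{1}{3} \cdot 524 = - \frac{4}{3} + \frac{524}{3} = \frac{520}{3} \approx 173.33$)
$\frac{1}{\left(1685 + 1139\right) \left(0 - 2\right)^{2} + J} = \frac{1}{\left(1685 + 1139\right) \left(0 - 2\right)^{2} + \frac{520}{3}} = \frac{1}{2824 \left(-2\right)^{2} + \frac{520}{3}} = \frac{1}{2824 \cdot 4 + \frac{520}{3}} = \frac{1}{11296 + \frac{520}{3}} = \frac{1}{\frac{34408}{3}} = \frac{3}{34408}$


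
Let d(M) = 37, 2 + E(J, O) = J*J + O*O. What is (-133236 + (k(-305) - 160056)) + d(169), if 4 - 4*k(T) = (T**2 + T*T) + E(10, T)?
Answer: -1452189/4 ≈ -3.6305e+5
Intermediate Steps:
E(J, O) = -2 + J**2 + O**2 (E(J, O) = -2 + (J*J + O*O) = -2 + (J**2 + O**2) = -2 + J**2 + O**2)
k(T) = -47/2 - 3*T**2/4 (k(T) = 1 - ((T**2 + T*T) + (-2 + 10**2 + T**2))/4 = 1 - ((T**2 + T**2) + (-2 + 100 + T**2))/4 = 1 - (2*T**2 + (98 + T**2))/4 = 1 - (98 + 3*T**2)/4 = 1 + (-49/2 - 3*T**2/4) = -47/2 - 3*T**2/4)
(-133236 + (k(-305) - 160056)) + d(169) = (-133236 + ((-47/2 - 3/4*(-305)**2) - 160056)) + 37 = (-133236 + ((-47/2 - 3/4*93025) - 160056)) + 37 = (-133236 + ((-47/2 - 279075/4) - 160056)) + 37 = (-133236 + (-279169/4 - 160056)) + 37 = (-133236 - 919393/4) + 37 = -1452337/4 + 37 = -1452189/4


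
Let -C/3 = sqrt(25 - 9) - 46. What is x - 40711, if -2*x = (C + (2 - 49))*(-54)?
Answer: -38578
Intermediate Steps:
C = 126 (C = -3*(sqrt(25 - 9) - 46) = -3*(sqrt(16) - 46) = -3*(4 - 46) = -3*(-42) = 126)
x = 2133 (x = -(126 + (2 - 49))*(-54)/2 = -(126 - 47)*(-54)/2 = -79*(-54)/2 = -1/2*(-4266) = 2133)
x - 40711 = 2133 - 40711 = -38578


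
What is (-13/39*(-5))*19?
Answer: 95/3 ≈ 31.667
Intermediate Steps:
(-13/39*(-5))*19 = (-13*1/39*(-5))*19 = -1/3*(-5)*19 = (5/3)*19 = 95/3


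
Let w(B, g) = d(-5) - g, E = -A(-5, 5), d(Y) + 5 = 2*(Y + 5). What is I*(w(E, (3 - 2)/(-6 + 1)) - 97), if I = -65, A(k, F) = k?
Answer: 6617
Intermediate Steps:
d(Y) = 5 + 2*Y (d(Y) = -5 + 2*(Y + 5) = -5 + 2*(5 + Y) = -5 + (10 + 2*Y) = 5 + 2*Y)
E = 5 (E = -1*(-5) = 5)
w(B, g) = -5 - g (w(B, g) = (5 + 2*(-5)) - g = (5 - 10) - g = -5 - g)
I*(w(E, (3 - 2)/(-6 + 1)) - 97) = -65*((-5 - (3 - 2)/(-6 + 1)) - 97) = -65*((-5 - 1/(-5)) - 97) = -65*((-5 - (-1)/5) - 97) = -65*((-5 - 1*(-⅕)) - 97) = -65*((-5 + ⅕) - 97) = -65*(-24/5 - 97) = -65*(-509/5) = 6617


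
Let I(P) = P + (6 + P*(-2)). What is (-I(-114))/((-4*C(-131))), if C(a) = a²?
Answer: 30/17161 ≈ 0.0017482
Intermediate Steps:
I(P) = 6 - P (I(P) = P + (6 - 2*P) = 6 - P)
(-I(-114))/((-4*C(-131))) = (-(6 - 1*(-114)))/((-4*(-131)²)) = (-(6 + 114))/((-4*17161)) = -1*120/(-68644) = -120*(-1/68644) = 30/17161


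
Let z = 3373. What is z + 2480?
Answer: 5853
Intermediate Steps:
z + 2480 = 3373 + 2480 = 5853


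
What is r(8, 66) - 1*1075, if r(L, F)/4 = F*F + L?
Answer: 16381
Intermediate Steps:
r(L, F) = 4*L + 4*F² (r(L, F) = 4*(F*F + L) = 4*(F² + L) = 4*(L + F²) = 4*L + 4*F²)
r(8, 66) - 1*1075 = (4*8 + 4*66²) - 1*1075 = (32 + 4*4356) - 1075 = (32 + 17424) - 1075 = 17456 - 1075 = 16381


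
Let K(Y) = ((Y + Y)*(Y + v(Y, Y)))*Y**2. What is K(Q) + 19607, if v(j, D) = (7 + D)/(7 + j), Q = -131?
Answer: 584523267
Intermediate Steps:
v(j, D) = (7 + D)/(7 + j)
K(Y) = 2*Y**3*(1 + Y) (K(Y) = ((Y + Y)*(Y + (7 + Y)/(7 + Y)))*Y**2 = ((2*Y)*(Y + 1))*Y**2 = ((2*Y)*(1 + Y))*Y**2 = (2*Y*(1 + Y))*Y**2 = 2*Y**3*(1 + Y))
K(Q) + 19607 = 2*(-131)**3*(1 - 131) + 19607 = 2*(-2248091)*(-130) + 19607 = 584503660 + 19607 = 584523267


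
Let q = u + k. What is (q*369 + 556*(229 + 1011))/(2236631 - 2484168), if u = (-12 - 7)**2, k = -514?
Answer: -632983/247537 ≈ -2.5571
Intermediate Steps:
u = 361 (u = (-19)**2 = 361)
q = -153 (q = 361 - 514 = -153)
(q*369 + 556*(229 + 1011))/(2236631 - 2484168) = (-153*369 + 556*(229 + 1011))/(2236631 - 2484168) = (-56457 + 556*1240)/(-247537) = (-56457 + 689440)*(-1/247537) = 632983*(-1/247537) = -632983/247537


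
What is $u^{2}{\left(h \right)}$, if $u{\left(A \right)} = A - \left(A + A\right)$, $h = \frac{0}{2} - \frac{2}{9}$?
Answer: $\frac{4}{81} \approx 0.049383$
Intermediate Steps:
$h = - \frac{2}{9}$ ($h = 0 \cdot \frac{1}{2} - \frac{2}{9} = 0 - \frac{2}{9} = - \frac{2}{9} \approx -0.22222$)
$u{\left(A \right)} = - A$ ($u{\left(A \right)} = A - 2 A = - A$)
$u^{2}{\left(h \right)} = \left(\left(-1\right) \left(- \frac{2}{9}\right)\right)^{2} = \left(\frac{2}{9}\right)^{2} = \frac{4}{81}$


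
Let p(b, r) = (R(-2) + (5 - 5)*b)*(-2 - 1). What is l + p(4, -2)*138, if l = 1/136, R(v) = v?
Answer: 112609/136 ≈ 828.01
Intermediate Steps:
p(b, r) = 6 (p(b, r) = (-2 + (5 - 5)*b)*(-2 - 1) = (-2 + 0*b)*(-3) = (-2 + 0)*(-3) = -2*(-3) = 6)
l = 1/136 ≈ 0.0073529
l + p(4, -2)*138 = 1/136 + 6*138 = 1/136 + 828 = 112609/136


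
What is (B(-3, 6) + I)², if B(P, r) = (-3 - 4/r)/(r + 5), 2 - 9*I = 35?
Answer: 16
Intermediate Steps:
I = -11/3 (I = 2/9 - ⅑*35 = 2/9 - 35/9 = -11/3 ≈ -3.6667)
B(P, r) = (-3 - 4/r)/(5 + r)
(B(-3, 6) + I)² = ((-4 - 3*6)/(6*(5 + 6)) - 11/3)² = ((⅙)*(-4 - 18)/11 - 11/3)² = ((⅙)*(1/11)*(-22) - 11/3)² = (-⅓ - 11/3)² = (-4)² = 16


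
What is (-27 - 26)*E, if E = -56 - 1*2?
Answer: 3074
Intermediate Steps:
E = -58 (E = -56 - 2 = -58)
(-27 - 26)*E = (-27 - 26)*(-58) = -53*(-58) = 3074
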